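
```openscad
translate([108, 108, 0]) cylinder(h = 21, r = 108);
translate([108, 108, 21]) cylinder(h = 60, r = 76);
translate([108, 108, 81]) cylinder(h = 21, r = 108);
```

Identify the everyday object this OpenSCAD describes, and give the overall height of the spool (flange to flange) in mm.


A spool. The overall height is 102 mm.

Three coaxial cylinders, large–small–large — a spool. Two 21 mm flanges and a 60 mm core give 21 + 60 + 21 = 102 mm.


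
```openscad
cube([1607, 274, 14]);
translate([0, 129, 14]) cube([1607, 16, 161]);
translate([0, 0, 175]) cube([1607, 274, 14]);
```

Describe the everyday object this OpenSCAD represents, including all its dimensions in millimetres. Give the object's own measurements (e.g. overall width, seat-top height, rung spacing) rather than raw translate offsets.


An I-beam lying along x, 1607 mm long. Overall section height 189 mm. Two flanges 274 mm wide (y) and 14 mm thick, one on the floor and one at the top; a web 16 mm thick runs between them, centred on the flange width.


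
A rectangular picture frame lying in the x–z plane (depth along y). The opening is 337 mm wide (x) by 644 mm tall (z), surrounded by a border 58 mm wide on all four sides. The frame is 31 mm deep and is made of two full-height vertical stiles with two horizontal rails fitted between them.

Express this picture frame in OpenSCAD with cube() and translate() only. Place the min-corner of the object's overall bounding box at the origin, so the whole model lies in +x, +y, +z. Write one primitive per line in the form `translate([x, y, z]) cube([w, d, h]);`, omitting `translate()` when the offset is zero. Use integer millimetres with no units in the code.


cube([58, 31, 760]);
translate([395, 0, 0]) cube([58, 31, 760]);
translate([58, 0, 0]) cube([337, 31, 58]);
translate([58, 0, 702]) cube([337, 31, 58]);


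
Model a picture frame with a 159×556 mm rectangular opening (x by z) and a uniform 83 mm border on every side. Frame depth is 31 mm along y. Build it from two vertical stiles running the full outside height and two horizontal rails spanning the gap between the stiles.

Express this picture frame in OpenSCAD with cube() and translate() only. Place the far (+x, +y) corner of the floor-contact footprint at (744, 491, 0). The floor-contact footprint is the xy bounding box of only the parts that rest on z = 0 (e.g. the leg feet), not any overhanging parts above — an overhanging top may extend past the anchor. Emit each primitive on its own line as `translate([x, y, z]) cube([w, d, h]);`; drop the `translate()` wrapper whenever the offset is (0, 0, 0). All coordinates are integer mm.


translate([419, 460, 0]) cube([83, 31, 722]);
translate([661, 460, 0]) cube([83, 31, 722]);
translate([502, 460, 0]) cube([159, 31, 83]);
translate([502, 460, 639]) cube([159, 31, 83]);


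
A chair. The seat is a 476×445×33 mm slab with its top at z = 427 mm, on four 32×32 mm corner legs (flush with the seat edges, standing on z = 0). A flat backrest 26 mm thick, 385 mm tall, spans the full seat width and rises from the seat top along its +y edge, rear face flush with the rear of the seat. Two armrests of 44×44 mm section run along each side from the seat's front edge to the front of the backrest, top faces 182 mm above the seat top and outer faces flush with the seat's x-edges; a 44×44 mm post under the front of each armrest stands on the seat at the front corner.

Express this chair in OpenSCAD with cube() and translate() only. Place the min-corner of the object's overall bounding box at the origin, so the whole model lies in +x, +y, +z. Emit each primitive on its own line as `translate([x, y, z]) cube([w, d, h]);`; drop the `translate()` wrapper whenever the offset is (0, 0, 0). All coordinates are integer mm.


translate([0, 0, 394]) cube([476, 445, 33]);
cube([32, 32, 394]);
translate([444, 0, 0]) cube([32, 32, 394]);
translate([0, 413, 0]) cube([32, 32, 394]);
translate([444, 413, 0]) cube([32, 32, 394]);
translate([0, 419, 427]) cube([476, 26, 385]);
translate([0, 0, 565]) cube([44, 419, 44]);
translate([432, 0, 565]) cube([44, 419, 44]);
translate([0, 0, 427]) cube([44, 44, 138]);
translate([432, 0, 427]) cube([44, 44, 138]);


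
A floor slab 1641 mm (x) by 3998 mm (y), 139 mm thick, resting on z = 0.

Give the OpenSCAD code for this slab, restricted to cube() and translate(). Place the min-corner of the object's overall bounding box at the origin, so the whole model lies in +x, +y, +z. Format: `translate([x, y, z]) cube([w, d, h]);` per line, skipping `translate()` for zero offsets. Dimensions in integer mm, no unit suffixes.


cube([1641, 3998, 139]);


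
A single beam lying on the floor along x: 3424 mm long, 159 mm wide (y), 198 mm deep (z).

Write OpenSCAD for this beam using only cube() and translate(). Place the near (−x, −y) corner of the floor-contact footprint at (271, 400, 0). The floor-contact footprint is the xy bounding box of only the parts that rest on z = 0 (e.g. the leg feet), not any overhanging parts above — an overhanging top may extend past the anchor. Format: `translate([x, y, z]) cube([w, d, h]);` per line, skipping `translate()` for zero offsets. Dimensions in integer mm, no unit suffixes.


translate([271, 400, 0]) cube([3424, 159, 198]);


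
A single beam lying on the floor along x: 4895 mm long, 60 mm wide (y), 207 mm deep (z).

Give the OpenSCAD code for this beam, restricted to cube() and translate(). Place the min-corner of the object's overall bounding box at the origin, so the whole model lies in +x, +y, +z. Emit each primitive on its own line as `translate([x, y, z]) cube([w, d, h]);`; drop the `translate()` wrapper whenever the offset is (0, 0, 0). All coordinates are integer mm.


cube([4895, 60, 207]);


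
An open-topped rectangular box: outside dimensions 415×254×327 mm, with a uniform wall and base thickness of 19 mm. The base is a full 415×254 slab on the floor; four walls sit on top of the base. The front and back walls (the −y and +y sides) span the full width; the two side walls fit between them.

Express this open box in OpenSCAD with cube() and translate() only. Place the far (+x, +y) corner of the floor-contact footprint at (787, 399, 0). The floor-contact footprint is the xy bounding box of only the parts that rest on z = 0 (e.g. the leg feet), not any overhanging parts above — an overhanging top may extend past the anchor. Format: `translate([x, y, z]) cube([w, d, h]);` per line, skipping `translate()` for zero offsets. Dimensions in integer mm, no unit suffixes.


translate([372, 145, 0]) cube([415, 254, 19]);
translate([372, 145, 19]) cube([415, 19, 308]);
translate([372, 380, 19]) cube([415, 19, 308]);
translate([372, 164, 19]) cube([19, 216, 308]);
translate([768, 164, 19]) cube([19, 216, 308]);


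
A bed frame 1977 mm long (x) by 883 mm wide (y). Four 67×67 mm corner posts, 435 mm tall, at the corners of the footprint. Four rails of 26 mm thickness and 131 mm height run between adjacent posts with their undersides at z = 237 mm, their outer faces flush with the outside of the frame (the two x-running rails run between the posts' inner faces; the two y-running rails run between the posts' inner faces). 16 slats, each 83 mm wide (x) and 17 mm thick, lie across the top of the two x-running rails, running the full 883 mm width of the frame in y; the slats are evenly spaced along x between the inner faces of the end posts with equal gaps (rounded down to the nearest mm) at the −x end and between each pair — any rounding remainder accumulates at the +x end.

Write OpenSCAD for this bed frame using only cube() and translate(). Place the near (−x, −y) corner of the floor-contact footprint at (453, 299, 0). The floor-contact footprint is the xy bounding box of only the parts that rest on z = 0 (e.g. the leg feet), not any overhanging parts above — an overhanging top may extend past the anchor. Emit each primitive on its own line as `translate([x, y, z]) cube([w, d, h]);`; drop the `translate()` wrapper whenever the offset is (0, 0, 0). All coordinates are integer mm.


translate([453, 299, 0]) cube([67, 67, 435]);
translate([453, 1115, 0]) cube([67, 67, 435]);
translate([2363, 299, 0]) cube([67, 67, 435]);
translate([2363, 1115, 0]) cube([67, 67, 435]);
translate([520, 299, 237]) cube([1843, 26, 131]);
translate([520, 1156, 237]) cube([1843, 26, 131]);
translate([453, 366, 237]) cube([26, 749, 131]);
translate([2404, 366, 237]) cube([26, 749, 131]);
translate([550, 299, 368]) cube([83, 883, 17]);
translate([663, 299, 368]) cube([83, 883, 17]);
translate([776, 299, 368]) cube([83, 883, 17]);
translate([889, 299, 368]) cube([83, 883, 17]);
translate([1002, 299, 368]) cube([83, 883, 17]);
translate([1115, 299, 368]) cube([83, 883, 17]);
translate([1228, 299, 368]) cube([83, 883, 17]);
translate([1341, 299, 368]) cube([83, 883, 17]);
translate([1454, 299, 368]) cube([83, 883, 17]);
translate([1567, 299, 368]) cube([83, 883, 17]);
translate([1680, 299, 368]) cube([83, 883, 17]);
translate([1793, 299, 368]) cube([83, 883, 17]);
translate([1906, 299, 368]) cube([83, 883, 17]);
translate([2019, 299, 368]) cube([83, 883, 17]);
translate([2132, 299, 368]) cube([83, 883, 17]);
translate([2245, 299, 368]) cube([83, 883, 17]);


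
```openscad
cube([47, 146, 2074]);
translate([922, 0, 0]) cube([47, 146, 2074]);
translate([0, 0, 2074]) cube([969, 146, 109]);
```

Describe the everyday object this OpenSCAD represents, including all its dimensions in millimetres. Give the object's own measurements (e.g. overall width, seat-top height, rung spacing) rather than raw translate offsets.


A door frame. The clear opening is 875 mm wide and 2074 mm high. Two 47 mm wide jambs, 146 mm deep, stand either side of the opening from the floor to the top of the opening. A 109 mm thick head sits across the top of both jambs, spanning the full outside width of the frame.


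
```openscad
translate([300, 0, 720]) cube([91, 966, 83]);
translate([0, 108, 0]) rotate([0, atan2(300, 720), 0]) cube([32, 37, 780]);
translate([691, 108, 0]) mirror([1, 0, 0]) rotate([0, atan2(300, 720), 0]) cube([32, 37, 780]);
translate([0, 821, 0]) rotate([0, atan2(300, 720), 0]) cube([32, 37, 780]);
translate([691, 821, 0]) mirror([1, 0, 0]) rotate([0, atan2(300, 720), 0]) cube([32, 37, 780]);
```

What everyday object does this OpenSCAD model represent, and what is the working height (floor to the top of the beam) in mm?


A sawhorse. The overall height is 803 mm.

A beam across two mirrored pairs of raked legs — a sawhorse. The beam's underside is at z = 720 (matching the legs' vertical rise in atan2(300, 720)) and the beam is 83 mm tall, so its top is at 720 + 83 = 803 mm. The raked legs top out at the beam's underside, so that is the highest point.


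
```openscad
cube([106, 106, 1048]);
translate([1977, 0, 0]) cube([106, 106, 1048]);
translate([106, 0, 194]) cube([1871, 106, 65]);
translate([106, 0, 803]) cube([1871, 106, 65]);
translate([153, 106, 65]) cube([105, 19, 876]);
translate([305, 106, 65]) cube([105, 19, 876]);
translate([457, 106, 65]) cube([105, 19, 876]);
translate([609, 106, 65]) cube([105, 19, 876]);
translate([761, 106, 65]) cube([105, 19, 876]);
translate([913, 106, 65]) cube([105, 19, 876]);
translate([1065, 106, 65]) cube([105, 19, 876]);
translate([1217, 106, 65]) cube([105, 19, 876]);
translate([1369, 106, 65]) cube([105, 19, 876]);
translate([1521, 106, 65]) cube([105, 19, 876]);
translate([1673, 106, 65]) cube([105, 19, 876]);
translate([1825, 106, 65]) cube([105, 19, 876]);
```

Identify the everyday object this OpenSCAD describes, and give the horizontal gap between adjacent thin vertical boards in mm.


A fence section. The picket gap is 47 mm.

Two posts, two rails, 12 pickets — a fence section. Span 1871 mm holds 12 pickets of 105 mm with 13 equal gaps: ⌊(1871 − 12·105) / 13⌋ = 47 mm.


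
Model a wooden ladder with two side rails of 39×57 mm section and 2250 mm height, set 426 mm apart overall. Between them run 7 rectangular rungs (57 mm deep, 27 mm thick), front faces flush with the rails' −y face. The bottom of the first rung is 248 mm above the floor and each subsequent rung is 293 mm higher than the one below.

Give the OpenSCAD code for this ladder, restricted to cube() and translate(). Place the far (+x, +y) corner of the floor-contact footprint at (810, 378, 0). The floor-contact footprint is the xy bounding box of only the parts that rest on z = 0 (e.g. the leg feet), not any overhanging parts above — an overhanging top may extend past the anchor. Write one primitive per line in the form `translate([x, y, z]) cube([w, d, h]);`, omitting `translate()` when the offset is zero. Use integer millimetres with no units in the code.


translate([384, 321, 0]) cube([39, 57, 2250]);
translate([771, 321, 0]) cube([39, 57, 2250]);
translate([423, 321, 248]) cube([348, 57, 27]);
translate([423, 321, 541]) cube([348, 57, 27]);
translate([423, 321, 834]) cube([348, 57, 27]);
translate([423, 321, 1127]) cube([348, 57, 27]);
translate([423, 321, 1420]) cube([348, 57, 27]);
translate([423, 321, 1713]) cube([348, 57, 27]);
translate([423, 321, 2006]) cube([348, 57, 27]);


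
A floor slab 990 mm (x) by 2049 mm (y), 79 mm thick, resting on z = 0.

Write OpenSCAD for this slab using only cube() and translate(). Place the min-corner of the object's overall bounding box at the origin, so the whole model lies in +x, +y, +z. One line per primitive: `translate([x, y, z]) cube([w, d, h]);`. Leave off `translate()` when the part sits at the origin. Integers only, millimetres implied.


cube([990, 2049, 79]);


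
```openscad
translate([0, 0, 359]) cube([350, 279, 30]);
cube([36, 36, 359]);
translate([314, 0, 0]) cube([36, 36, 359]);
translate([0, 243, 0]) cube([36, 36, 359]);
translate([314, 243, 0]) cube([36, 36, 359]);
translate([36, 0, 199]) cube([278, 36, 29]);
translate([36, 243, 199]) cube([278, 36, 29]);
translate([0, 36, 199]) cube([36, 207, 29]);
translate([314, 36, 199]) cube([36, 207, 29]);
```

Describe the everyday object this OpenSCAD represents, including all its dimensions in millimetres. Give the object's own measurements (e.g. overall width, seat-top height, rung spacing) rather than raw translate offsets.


A simple wooden stool: a rectangular seat 350 mm (x) by 279 mm (y), 30 mm thick, top face at z = 389 mm, on four square legs, each 36×36 mm in cross-section. The legs rest on z = 0, each flush with a corner of the seat. Four stretchers, 36 mm wide and 29 mm tall, connect adjacent legs with their undersides at z = 199 mm, each running between the inner faces of the legs it joins and aligned with the legs' outer faces on the other axis.


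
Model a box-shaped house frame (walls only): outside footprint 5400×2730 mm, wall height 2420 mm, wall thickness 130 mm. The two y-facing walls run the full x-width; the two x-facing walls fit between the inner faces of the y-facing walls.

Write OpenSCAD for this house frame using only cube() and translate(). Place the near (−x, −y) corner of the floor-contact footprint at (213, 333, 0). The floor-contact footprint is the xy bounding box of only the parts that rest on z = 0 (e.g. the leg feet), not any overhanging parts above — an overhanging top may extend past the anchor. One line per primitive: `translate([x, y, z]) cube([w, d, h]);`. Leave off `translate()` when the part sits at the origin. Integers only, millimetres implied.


translate([213, 333, 0]) cube([5400, 130, 2420]);
translate([213, 2933, 0]) cube([5400, 130, 2420]);
translate([213, 463, 0]) cube([130, 2470, 2420]);
translate([5483, 463, 0]) cube([130, 2470, 2420]);


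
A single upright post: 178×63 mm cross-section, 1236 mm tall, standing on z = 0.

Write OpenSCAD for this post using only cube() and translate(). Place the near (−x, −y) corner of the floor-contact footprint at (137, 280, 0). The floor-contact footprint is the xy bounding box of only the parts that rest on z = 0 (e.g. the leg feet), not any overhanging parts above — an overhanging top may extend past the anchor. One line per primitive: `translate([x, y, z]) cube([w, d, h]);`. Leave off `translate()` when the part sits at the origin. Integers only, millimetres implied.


translate([137, 280, 0]) cube([178, 63, 1236]);


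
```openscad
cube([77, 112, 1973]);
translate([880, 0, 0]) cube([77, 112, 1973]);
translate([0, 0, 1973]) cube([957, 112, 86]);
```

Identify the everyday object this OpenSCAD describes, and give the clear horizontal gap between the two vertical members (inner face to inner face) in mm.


A door frame. The clear opening width is 803 mm.

Two 1973 mm tall posts with a header on top — a door frame. The left jamb is 77 mm wide at x = 0; the right jamb starts at x = 880. The clear opening is 880 − 77 = 803 mm.


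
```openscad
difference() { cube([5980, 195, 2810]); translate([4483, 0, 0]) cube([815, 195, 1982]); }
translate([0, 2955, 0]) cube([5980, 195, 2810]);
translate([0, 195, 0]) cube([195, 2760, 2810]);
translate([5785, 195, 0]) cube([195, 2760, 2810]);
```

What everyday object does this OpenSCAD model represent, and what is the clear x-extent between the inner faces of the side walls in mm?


A single room. The interior width is 5590 mm.

Four walls enclosing a rectangle with a door in the front wall — a room. Outside width 5980 minus two 195 mm walls gives 5590 mm.


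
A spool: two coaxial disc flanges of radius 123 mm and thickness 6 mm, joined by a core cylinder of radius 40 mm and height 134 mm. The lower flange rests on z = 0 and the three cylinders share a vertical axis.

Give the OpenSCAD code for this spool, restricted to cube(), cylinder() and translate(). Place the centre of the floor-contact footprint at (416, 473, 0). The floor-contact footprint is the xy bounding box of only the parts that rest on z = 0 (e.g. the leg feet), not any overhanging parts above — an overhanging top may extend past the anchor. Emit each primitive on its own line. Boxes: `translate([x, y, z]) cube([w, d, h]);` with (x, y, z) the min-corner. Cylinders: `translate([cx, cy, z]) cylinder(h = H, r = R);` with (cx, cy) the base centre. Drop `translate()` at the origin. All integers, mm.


translate([416, 473, 0]) cylinder(h = 6, r = 123);
translate([416, 473, 6]) cylinder(h = 134, r = 40);
translate([416, 473, 140]) cylinder(h = 6, r = 123);


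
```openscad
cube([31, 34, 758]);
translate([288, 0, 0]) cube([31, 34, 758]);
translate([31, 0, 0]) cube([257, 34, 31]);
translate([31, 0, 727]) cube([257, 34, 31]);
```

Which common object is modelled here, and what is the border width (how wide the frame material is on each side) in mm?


A picture frame. The border width is 31 mm.

Four thin pieces enclosing a rectangular opening — a picture frame. The two full-height stiles are 758 mm tall; the top rail sits at z = 727 and is 31 mm tall, so the border above the opening is 758 − 727 = 31 mm, matching the stile x-width.


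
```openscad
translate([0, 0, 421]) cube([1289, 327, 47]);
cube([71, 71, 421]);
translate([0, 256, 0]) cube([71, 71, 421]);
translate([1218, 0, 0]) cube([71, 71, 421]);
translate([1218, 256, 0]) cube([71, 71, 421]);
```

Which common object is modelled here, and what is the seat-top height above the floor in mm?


A bench. The seat-top height is 468 mm.

A long slab on four corner posts — a bench. The slab sits at z = 421 with thickness 47, so the top is 421 + 47 = 468 mm.


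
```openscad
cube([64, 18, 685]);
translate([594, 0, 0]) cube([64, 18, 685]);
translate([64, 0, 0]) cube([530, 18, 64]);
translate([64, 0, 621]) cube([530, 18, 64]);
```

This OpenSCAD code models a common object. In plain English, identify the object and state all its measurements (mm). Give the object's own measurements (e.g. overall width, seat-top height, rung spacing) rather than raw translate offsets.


A rectangular picture frame lying in the x–z plane (depth along y). The opening is 530 mm wide (x) by 557 mm tall (z), surrounded by a border 64 mm wide on all four sides. The frame is 18 mm deep and is made of two full-height vertical stiles with two horizontal rails fitted between them.


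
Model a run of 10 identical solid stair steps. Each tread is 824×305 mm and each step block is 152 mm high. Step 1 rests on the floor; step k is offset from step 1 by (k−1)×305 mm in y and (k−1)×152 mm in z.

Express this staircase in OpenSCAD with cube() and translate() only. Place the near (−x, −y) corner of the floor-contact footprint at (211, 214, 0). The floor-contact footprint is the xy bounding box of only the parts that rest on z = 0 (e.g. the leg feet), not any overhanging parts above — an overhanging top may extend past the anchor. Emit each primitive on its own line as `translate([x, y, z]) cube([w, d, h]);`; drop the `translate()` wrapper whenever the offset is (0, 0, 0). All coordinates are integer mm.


translate([211, 214, 0]) cube([824, 305, 152]);
translate([211, 519, 152]) cube([824, 305, 152]);
translate([211, 824, 304]) cube([824, 305, 152]);
translate([211, 1129, 456]) cube([824, 305, 152]);
translate([211, 1434, 608]) cube([824, 305, 152]);
translate([211, 1739, 760]) cube([824, 305, 152]);
translate([211, 2044, 912]) cube([824, 305, 152]);
translate([211, 2349, 1064]) cube([824, 305, 152]);
translate([211, 2654, 1216]) cube([824, 305, 152]);
translate([211, 2959, 1368]) cube([824, 305, 152]);


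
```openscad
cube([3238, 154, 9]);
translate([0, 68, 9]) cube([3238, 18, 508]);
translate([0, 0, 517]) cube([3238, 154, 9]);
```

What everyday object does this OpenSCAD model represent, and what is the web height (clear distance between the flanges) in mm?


An I-beam. The web height is 508 mm.

Two wide flanges with a thin centred web — an I-beam. Overall 526 mm minus two 9 mm flanges gives a web of 526 − 2·9 = 508 mm.


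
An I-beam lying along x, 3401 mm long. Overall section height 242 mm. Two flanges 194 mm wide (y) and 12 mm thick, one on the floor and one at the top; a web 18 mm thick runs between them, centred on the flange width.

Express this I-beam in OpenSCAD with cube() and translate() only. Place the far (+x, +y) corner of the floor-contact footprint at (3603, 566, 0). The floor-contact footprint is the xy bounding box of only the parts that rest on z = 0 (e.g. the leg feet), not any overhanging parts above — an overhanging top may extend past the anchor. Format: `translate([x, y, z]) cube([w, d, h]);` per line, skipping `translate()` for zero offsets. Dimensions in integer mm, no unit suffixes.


translate([202, 372, 0]) cube([3401, 194, 12]);
translate([202, 460, 12]) cube([3401, 18, 218]);
translate([202, 372, 230]) cube([3401, 194, 12]);


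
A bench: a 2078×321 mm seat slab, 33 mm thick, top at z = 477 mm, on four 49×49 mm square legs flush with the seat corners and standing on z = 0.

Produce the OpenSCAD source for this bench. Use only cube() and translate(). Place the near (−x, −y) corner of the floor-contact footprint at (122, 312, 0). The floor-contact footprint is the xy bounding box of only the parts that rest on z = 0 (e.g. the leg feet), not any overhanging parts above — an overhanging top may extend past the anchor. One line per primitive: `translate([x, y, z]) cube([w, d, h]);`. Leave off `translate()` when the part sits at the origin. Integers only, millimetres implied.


// leg_h = 477 − 33 = 444
translate([122, 312, 444]) cube([2078, 321, 33]);
translate([122, 312, 0]) cube([49, 49, 444]);
translate([122, 584, 0]) cube([49, 49, 444]);
translate([2151, 312, 0]) cube([49, 49, 444]);
translate([2151, 584, 0]) cube([49, 49, 444]);


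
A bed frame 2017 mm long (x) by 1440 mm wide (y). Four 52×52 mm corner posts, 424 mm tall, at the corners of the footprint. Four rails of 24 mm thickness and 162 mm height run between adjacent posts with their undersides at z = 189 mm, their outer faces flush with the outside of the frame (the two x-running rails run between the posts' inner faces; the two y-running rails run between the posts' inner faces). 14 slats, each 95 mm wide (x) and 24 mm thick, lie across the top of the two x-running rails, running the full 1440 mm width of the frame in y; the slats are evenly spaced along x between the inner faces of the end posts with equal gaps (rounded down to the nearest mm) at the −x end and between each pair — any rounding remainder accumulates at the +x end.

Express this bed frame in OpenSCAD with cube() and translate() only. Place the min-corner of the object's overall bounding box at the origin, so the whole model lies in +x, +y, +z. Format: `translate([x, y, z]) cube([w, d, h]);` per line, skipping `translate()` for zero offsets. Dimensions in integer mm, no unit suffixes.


cube([52, 52, 424]);
translate([0, 1388, 0]) cube([52, 52, 424]);
translate([1965, 0, 0]) cube([52, 52, 424]);
translate([1965, 1388, 0]) cube([52, 52, 424]);
translate([52, 0, 189]) cube([1913, 24, 162]);
translate([52, 1416, 189]) cube([1913, 24, 162]);
translate([0, 52, 189]) cube([24, 1336, 162]);
translate([1993, 52, 189]) cube([24, 1336, 162]);
translate([90, 0, 351]) cube([95, 1440, 24]);
translate([223, 0, 351]) cube([95, 1440, 24]);
translate([356, 0, 351]) cube([95, 1440, 24]);
translate([489, 0, 351]) cube([95, 1440, 24]);
translate([622, 0, 351]) cube([95, 1440, 24]);
translate([755, 0, 351]) cube([95, 1440, 24]);
translate([888, 0, 351]) cube([95, 1440, 24]);
translate([1021, 0, 351]) cube([95, 1440, 24]);
translate([1154, 0, 351]) cube([95, 1440, 24]);
translate([1287, 0, 351]) cube([95, 1440, 24]);
translate([1420, 0, 351]) cube([95, 1440, 24]);
translate([1553, 0, 351]) cube([95, 1440, 24]);
translate([1686, 0, 351]) cube([95, 1440, 24]);
translate([1819, 0, 351]) cube([95, 1440, 24]);


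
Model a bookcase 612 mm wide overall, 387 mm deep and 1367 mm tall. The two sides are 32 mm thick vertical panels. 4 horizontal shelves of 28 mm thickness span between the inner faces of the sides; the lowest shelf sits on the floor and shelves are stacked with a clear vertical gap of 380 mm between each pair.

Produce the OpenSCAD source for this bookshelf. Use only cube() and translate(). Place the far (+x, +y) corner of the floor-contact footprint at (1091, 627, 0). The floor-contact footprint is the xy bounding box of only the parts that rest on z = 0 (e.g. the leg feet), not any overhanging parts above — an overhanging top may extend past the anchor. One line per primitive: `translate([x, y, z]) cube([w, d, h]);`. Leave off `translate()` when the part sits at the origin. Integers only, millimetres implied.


translate([479, 240, 0]) cube([32, 387, 1367]);
translate([1059, 240, 0]) cube([32, 387, 1367]);
translate([511, 240, 0]) cube([548, 387, 28]);
translate([511, 240, 408]) cube([548, 387, 28]);
translate([511, 240, 816]) cube([548, 387, 28]);
translate([511, 240, 1224]) cube([548, 387, 28]);


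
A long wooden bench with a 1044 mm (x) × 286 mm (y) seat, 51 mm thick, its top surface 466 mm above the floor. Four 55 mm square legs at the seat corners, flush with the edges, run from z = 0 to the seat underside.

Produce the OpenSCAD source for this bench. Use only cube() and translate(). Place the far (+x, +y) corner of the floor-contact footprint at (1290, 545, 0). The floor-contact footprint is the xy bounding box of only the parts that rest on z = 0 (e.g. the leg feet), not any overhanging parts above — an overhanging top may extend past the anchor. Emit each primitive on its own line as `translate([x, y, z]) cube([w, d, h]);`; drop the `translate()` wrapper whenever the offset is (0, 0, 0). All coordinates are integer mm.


translate([246, 259, 415]) cube([1044, 286, 51]);
translate([246, 259, 0]) cube([55, 55, 415]);
translate([246, 490, 0]) cube([55, 55, 415]);
translate([1235, 259, 0]) cube([55, 55, 415]);
translate([1235, 490, 0]) cube([55, 55, 415]);


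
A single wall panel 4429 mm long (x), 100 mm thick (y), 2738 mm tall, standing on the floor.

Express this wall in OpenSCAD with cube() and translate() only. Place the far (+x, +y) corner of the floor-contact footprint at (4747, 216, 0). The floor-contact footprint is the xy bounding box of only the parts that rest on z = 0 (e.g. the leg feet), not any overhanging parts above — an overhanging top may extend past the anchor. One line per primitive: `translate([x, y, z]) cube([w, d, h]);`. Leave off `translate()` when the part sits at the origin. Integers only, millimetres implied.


translate([318, 116, 0]) cube([4429, 100, 2738]);


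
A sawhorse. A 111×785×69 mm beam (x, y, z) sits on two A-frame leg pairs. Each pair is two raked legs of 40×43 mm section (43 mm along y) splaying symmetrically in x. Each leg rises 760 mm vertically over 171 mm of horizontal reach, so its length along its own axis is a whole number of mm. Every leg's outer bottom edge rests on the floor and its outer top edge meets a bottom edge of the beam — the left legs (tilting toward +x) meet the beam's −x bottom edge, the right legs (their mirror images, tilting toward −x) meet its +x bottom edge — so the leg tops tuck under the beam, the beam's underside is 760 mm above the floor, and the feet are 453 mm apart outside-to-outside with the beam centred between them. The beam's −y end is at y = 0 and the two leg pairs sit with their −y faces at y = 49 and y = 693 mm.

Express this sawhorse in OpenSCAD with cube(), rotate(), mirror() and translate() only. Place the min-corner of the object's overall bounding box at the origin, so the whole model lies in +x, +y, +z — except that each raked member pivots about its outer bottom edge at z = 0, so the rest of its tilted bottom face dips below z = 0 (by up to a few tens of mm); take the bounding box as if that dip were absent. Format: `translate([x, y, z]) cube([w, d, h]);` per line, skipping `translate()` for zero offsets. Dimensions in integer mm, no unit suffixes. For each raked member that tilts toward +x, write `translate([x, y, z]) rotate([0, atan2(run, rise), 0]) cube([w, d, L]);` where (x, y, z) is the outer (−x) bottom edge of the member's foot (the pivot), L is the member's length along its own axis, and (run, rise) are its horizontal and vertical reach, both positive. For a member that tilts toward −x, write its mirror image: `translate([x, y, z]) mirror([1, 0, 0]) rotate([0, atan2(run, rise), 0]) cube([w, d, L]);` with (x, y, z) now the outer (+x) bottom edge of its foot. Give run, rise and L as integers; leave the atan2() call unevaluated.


translate([171, 0, 760]) cube([111, 785, 69]);
translate([0, 49, 0]) rotate([0, atan2(171, 760), 0]) cube([40, 43, 779]);
translate([453, 49, 0]) mirror([1, 0, 0]) rotate([0, atan2(171, 760), 0]) cube([40, 43, 779]);
translate([0, 693, 0]) rotate([0, atan2(171, 760), 0]) cube([40, 43, 779]);
translate([453, 693, 0]) mirror([1, 0, 0]) rotate([0, atan2(171, 760), 0]) cube([40, 43, 779]);


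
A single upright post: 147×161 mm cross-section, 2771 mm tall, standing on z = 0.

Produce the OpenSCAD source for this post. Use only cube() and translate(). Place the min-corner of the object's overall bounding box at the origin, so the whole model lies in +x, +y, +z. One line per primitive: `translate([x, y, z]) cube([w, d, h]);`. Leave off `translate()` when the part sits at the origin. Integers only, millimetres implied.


cube([147, 161, 2771]);


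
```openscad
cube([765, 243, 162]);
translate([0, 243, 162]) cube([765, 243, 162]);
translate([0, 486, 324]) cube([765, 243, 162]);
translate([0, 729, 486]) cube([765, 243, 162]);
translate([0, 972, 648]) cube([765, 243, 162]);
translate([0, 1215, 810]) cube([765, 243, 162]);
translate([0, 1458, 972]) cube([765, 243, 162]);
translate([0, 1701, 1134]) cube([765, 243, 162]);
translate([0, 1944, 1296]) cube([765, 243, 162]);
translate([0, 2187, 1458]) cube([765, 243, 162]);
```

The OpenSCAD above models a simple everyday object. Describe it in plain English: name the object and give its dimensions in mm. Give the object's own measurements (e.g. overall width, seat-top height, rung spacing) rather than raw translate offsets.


A straight staircase of 10 solid steps. Each step is 765 mm wide (x), 243 mm deep (y, the going) and 162 mm tall (the rise). The first step rests on the floor; each subsequent step sits one going further in +y and one rise higher in +z, directly behind and above the previous step with no overlap.


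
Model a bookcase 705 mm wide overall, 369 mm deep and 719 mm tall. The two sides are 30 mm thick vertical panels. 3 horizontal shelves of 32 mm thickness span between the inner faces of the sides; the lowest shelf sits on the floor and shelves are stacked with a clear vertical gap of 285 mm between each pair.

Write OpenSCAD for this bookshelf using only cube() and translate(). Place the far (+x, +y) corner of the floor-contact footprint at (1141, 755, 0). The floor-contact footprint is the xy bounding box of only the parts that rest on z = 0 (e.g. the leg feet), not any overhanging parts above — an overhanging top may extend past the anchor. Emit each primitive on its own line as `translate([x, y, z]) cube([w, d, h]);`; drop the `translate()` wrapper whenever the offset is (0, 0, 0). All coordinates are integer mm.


translate([436, 386, 0]) cube([30, 369, 719]);
translate([1111, 386, 0]) cube([30, 369, 719]);
translate([466, 386, 0]) cube([645, 369, 32]);
translate([466, 386, 317]) cube([645, 369, 32]);
translate([466, 386, 634]) cube([645, 369, 32]);


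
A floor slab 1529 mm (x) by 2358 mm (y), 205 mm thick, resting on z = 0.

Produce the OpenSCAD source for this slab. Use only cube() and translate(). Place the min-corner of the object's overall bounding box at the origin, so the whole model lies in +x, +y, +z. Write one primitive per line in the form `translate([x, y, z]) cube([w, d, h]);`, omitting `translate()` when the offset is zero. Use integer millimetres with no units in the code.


cube([1529, 2358, 205]);


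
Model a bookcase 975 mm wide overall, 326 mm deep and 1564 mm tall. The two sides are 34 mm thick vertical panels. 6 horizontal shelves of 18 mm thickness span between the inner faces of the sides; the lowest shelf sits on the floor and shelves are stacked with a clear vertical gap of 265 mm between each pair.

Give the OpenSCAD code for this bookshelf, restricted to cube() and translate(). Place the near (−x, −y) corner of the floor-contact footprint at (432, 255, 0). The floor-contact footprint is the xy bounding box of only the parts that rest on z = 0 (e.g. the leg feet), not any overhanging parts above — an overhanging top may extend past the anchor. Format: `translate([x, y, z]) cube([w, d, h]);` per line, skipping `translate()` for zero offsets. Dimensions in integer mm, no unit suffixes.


translate([432, 255, 0]) cube([34, 326, 1564]);
translate([1373, 255, 0]) cube([34, 326, 1564]);
translate([466, 255, 0]) cube([907, 326, 18]);
translate([466, 255, 283]) cube([907, 326, 18]);
translate([466, 255, 566]) cube([907, 326, 18]);
translate([466, 255, 849]) cube([907, 326, 18]);
translate([466, 255, 1132]) cube([907, 326, 18]);
translate([466, 255, 1415]) cube([907, 326, 18]);


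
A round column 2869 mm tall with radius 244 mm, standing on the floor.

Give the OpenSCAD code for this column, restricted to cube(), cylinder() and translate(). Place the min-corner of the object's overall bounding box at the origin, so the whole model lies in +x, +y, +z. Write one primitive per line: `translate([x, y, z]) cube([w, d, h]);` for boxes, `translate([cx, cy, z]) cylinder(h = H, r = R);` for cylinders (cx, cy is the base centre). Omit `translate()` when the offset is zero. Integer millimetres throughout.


translate([244, 244, 0]) cylinder(h = 2869, r = 244);


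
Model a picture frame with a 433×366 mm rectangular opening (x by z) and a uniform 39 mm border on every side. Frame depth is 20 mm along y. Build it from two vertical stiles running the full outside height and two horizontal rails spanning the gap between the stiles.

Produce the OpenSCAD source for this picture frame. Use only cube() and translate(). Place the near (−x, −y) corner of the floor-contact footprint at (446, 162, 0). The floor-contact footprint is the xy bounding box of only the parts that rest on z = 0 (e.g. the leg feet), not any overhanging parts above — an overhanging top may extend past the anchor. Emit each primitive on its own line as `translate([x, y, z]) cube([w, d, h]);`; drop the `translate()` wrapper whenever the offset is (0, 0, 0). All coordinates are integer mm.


translate([446, 162, 0]) cube([39, 20, 444]);
translate([918, 162, 0]) cube([39, 20, 444]);
translate([485, 162, 0]) cube([433, 20, 39]);
translate([485, 162, 405]) cube([433, 20, 39]);


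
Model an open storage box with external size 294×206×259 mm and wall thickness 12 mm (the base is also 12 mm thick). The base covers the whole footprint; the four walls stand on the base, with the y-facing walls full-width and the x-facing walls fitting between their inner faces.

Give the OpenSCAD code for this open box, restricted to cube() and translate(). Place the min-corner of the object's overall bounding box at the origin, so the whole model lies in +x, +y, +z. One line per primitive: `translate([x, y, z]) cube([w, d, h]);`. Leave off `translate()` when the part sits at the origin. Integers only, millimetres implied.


cube([294, 206, 12]);
translate([0, 0, 12]) cube([294, 12, 247]);
translate([0, 194, 12]) cube([294, 12, 247]);
translate([0, 12, 12]) cube([12, 182, 247]);
translate([282, 12, 12]) cube([12, 182, 247]);


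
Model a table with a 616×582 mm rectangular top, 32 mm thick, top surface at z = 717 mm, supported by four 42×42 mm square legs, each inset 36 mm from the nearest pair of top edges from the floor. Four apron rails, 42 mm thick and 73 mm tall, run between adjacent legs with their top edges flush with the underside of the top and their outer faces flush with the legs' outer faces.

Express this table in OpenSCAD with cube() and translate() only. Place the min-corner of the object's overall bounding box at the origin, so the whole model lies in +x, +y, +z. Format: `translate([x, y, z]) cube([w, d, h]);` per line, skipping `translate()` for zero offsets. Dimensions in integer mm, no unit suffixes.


translate([0, 0, 685]) cube([616, 582, 32]);
translate([36, 36, 0]) cube([42, 42, 685]);
translate([538, 36, 0]) cube([42, 42, 685]);
translate([36, 504, 0]) cube([42, 42, 685]);
translate([538, 504, 0]) cube([42, 42, 685]);
translate([78, 36, 612]) cube([460, 42, 73]);
translate([78, 504, 612]) cube([460, 42, 73]);
translate([36, 78, 612]) cube([42, 426, 73]);
translate([538, 78, 612]) cube([42, 426, 73]);


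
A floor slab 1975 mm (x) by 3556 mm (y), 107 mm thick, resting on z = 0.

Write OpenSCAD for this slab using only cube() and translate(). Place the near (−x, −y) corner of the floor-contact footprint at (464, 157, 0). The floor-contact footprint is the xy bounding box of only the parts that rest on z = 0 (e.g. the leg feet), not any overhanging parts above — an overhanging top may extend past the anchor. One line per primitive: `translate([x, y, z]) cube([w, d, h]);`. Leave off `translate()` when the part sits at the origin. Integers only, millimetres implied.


translate([464, 157, 0]) cube([1975, 3556, 107]);


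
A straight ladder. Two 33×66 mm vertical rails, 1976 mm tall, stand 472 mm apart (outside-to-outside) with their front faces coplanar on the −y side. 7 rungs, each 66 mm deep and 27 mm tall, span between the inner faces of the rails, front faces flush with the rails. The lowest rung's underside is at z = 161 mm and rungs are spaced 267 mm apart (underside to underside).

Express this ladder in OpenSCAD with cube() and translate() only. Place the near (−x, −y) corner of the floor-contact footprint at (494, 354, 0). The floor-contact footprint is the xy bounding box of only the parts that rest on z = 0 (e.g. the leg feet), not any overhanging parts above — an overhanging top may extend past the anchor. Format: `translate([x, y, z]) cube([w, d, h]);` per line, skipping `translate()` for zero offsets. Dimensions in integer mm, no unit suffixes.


translate([494, 354, 0]) cube([33, 66, 1976]);
translate([933, 354, 0]) cube([33, 66, 1976]);
translate([527, 354, 161]) cube([406, 66, 27]);
translate([527, 354, 428]) cube([406, 66, 27]);
translate([527, 354, 695]) cube([406, 66, 27]);
translate([527, 354, 962]) cube([406, 66, 27]);
translate([527, 354, 1229]) cube([406, 66, 27]);
translate([527, 354, 1496]) cube([406, 66, 27]);
translate([527, 354, 1763]) cube([406, 66, 27]);
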